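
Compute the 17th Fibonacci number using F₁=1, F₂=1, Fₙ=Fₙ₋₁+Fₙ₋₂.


Fibonacci sequence: 1, 1, 2, 3, 5, 8, 13, 21, 34, 55, 89, ...
F(17) = 1597

F(17) = 1597


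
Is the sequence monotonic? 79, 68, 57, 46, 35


Differences: -11, -11, -11, -11
All differences < 0 → strictly DECREASING

Monotonically decreasing


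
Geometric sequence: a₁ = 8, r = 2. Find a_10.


aₙ = a₁·r^(n-1)
= 8×2^9
= 8×512
= 4096

a_10 = 4096


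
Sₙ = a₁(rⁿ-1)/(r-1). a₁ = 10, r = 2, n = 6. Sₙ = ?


Sₙ = 10×(2^6 - 1)/(2 - 1)
= 10×(64 - 1)/1
= 10×63/1
= 630

S_6 = 630


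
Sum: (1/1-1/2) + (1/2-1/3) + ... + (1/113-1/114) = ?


Telescoping: adjacent terms cancel.
= 1/1 - 1/114
= 1 - 1/114 = 113/114

Sum = 113/114


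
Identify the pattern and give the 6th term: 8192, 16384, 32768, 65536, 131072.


Pattern: powers of 2: 2ⁿ
Terms: 8192, 16384, 32768, 65536, 131072
Next term = 262144

Next term = 262144


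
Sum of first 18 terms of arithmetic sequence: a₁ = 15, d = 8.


aₙ = 15 + (18-1)×8 = 151
Sₙ = n(a₁+aₙ)/2 = 18×(15+151)/2
= 18×166/2 = 1494

S_18 = 1494


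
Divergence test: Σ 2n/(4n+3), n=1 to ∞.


lim(n→∞) 2n/(4n+3) = 2/4 = 1/2  (divide numerator and denominator by n)
lim aₙ = 1/2 ≠ 0 → series DIVERGES

Diverges (lim aₙ = 1/2 ≠ 0)


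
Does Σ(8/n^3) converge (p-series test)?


p-series test: Σ c/n^p converges if p > 1, diverges if p ≤ 1 (constant c > 0 doesn't affect convergence).
p = 3
3 > 1 → CONVERGES

Converges (p = 3 > 1)


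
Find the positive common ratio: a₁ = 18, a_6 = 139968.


r^(n-1) = aₙ/a₁
r^5 = 139968/18 = 7776
r = 7776^(1/5)
= 6

r = 6


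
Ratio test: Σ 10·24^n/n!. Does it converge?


aₙ = 10·24^n/n!
a_{n+1}/aₙ = 24^(n+1)/(n+1)! × n!/24^n  (constant 10 cancels)
= 24/(n+1)
L = lim(n→∞) 24/(n+1) = 0
L < 1 → series CONVERGES

Converges (ratio test: L = 0 < 1)


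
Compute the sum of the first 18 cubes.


n(n+1)/2 = 18×19/2 = 171
Σk³ = 171² = 29241

Σk³ = 29241


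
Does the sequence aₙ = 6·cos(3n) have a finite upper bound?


For all n, -1 ≤ cos(3n) ≤ 1, so -6 ≤ 6·cos(3n) ≤ 6
Lower bound: -6, Upper bound: 6
The sequence IS bounded

Bounded (-6 ≤ aₙ ≤ 6)


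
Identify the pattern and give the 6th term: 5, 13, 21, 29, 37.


Pattern: arithmetic (d=8)
Terms: 5, 13, 21, 29, 37
Next term = 45

Next term = 45


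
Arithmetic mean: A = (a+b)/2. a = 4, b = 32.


AM = (4 + 32)/2 = 36/2 = 18

AM = 18


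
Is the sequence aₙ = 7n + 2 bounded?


aₙ = 7n + 2 → as n→∞, aₙ→∞
No finite upper bound exists
The sequence is UNBOUNDED

Unbounded (aₙ → ∞ as n → ∞)


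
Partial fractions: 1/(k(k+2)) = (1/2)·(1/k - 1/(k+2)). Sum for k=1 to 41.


1/(k(k+2)) = (1/2)·(1/k - 1/(k+2)) (partial fractions)
Telescoping: Σ = (1/2)·(1 + 1/2 - 1/42 - 1/43) = 656/903

Sum = 656/903


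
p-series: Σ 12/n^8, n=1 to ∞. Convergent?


p-series test: Σ c/n^p converges if p > 1, diverges if p ≤ 1 (constant c > 0 doesn't affect convergence).
p = 8
8 > 1 → CONVERGES

Converges (p = 8 > 1)


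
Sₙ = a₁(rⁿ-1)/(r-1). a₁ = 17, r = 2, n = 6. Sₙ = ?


Sₙ = 17×(2^6 - 1)/(2 - 1)
= 17×(64 - 1)/1
= 17×63/1
= 1071

S_6 = 1071


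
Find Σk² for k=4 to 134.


Σₖ₌4^134 k² = Σₖ₌₁^134 k² − Σₖ₌₁^3 k²
= 134·135·269/6 − 3·4·7/6
= 811035 − 14 = 811021

Σk² = 811021


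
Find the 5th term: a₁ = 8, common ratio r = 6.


aₙ = a₁·r^(n-1)
= 8×6^4
= 8×1296
= 10368

a_5 = 10368


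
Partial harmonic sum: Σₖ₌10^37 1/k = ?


Σₖ₌10^37 1/k = 1/10 + 1/11 + 1/12 + ... + 1/37
= 95244204281299/69388720221600
≈ 1.3726

Sum = 95244204281299/69388720221600 ≈ 1.3726


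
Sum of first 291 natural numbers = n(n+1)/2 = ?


n(n+1)/2 = 291×292/2 = 84972/2 = 42486

Σk = 42486


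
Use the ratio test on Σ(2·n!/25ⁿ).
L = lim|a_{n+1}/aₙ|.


aₙ = 2·n!/25^n
a_{n+1}/aₙ = (n+1)!/25^(n+1) × 25^n/n!  (constant 2 cancels)
= (n+1)/25
L = lim(n→∞) (n+1)/25 = ∞
L > 1 → series DIVERGES

Diverges (ratio test: L = ∞ > 1)


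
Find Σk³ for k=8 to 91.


Σₖ₌8^91 k³ = [91·92/2]² − [7·8/2]²
= 17522596 − 784 = 17521812

Σk³ = 17521812


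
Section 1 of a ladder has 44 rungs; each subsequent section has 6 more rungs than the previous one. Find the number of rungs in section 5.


aₙ = a₁ + (n-1)d
= 44 + (5-1)×6
= 44 + 24
= 68

a_5 = 68


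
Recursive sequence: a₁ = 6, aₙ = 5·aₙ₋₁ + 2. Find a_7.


Computing step by step:
a_1 = 6
a_2 = 32
a_3 = 162
a_4 = 812
a_5 = 4062
a_6 = 20312
a_7 = 101562


a_7 = 101562


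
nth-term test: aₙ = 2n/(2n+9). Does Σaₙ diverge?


lim(n→∞) 2n/(2n+9) = 2/2 = 1  (divide numerator and denominator by n)
lim aₙ = 1 ≠ 0 → series DIVERGES

Diverges (lim aₙ = 1 ≠ 0)


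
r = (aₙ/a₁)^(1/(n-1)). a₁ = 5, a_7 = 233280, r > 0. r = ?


r^(n-1) = aₙ/a₁
r^6 = 233280/5 = 46656
r = 46656^(1/6)
= ±6; taking r > 0 gives r = 6

r = 6


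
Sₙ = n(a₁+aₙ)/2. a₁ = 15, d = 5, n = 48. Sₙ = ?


aₙ = 15 + (48-1)×5 = 250
Sₙ = n(a₁+aₙ)/2 = 48×(15+250)/2
= 48×265/2 = 6360

S_48 = 6360


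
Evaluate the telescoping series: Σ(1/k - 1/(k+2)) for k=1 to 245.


Telescoping with gap 2: two head and two tail terms survive.
= (1 + 1/2) - (1/246 + 1/247)
= 3/2 - 1/246 - 1/247 = 45325/30381

Sum = 45325/30381


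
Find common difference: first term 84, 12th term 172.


d = (aₙ - a₁)/(n-1)
= (172 - 84)/(12-1)
= 88/11 = 8

d = 8


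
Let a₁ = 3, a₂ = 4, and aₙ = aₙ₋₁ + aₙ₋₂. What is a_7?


Computing iteratively: 3, 4, 7, 11, 18, 29, 47
a_7 = 47

a_7 = 47


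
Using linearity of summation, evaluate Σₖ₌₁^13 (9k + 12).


Σ(9k+12) = 9·Σk + 12·n
= 9·91 + 12·13
= 819 + 156 = 975

Σ = 975


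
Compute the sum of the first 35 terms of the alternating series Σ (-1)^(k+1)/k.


S = 1 - 1/2 + 1/3 - 1/4 + 1/5 - 1/6 + 1/7 - 1/8 ± ...
= 0.7072
(Full series converges to +ln(2) ≈ +0.6931)

S_35 = 0.7072


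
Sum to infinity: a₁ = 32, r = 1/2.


S∞ = a₁/(1-r) = 32/(1 - 1/2)
= 32/(1/2)
= 64

S∞ = 64


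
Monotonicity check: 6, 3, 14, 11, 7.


Differences: -3, 11, -3, -4
Difference at position 2 is +11 (> 0) but position 1 is -3 (< 0) — sequence both rises and falls
→ NOT monotonic

Not monotonic


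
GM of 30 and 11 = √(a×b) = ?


GM = √(30×11) = √330 = 18.1659

GM = 18.1659


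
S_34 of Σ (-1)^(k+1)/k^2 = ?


S = 1 - 1/4 + 1/9 - 1/16 + 1/25 - 1/36 + 1/49 - 1/64 ± ...
= 0.822
(Full series converges to +π²/12 ≈ +0.8225)

S_34 = 0.822


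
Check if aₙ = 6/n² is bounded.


a₁ = 6, a₂ = 6/4, a₃ = 6/9, ...
0 < aₙ ≤ 6 for all n ≥ 1
The sequence IS bounded

Bounded (0 < aₙ ≤ 6)


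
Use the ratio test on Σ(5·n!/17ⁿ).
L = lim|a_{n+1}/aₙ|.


aₙ = 5·n!/17^n
a_{n+1}/aₙ = (n+1)!/17^(n+1) × 17^n/n!  (constant 5 cancels)
= (n+1)/17
L = lim(n→∞) (n+1)/17 = ∞
L > 1 → series DIVERGES

Diverges (ratio test: L = ∞ > 1)


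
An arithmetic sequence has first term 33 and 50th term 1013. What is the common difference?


d = (aₙ - a₁)/(n-1)
= (1013 - 33)/(50-1)
= 980/49 = 20

d = 20


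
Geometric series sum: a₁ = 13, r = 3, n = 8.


Sₙ = 13×(3^8 - 1)/(3 - 1)
= 13×(6561 - 1)/2
= 13×6560/2
= 42640

S_8 = 42640


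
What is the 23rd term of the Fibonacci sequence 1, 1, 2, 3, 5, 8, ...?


Fibonacci sequence: 1, 1, 2, 3, 5, 8, 13, 21, 34, 55, 89, ...
F(23) = 28657

F(23) = 28657


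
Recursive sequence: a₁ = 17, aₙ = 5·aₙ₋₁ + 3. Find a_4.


Computing step by step:
a_1 = 17
a_2 = 88
a_3 = 443
a_4 = 2218


a_4 = 2218


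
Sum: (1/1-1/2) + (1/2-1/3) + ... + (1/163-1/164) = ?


Telescoping: adjacent terms cancel.
= 1/1 - 1/164
= 1 - 1/164 = 163/164

Sum = 163/164


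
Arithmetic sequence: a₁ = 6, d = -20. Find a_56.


aₙ = a₁ + (n-1)d
= 6 + (56-1)×-20
= 6 - 1100
= -1094

a_56 = -1094


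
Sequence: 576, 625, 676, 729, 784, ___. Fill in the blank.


Pattern: perfect squares: n²
Terms: 576, 625, 676, 729, 784
Next term = 841

Next term = 841


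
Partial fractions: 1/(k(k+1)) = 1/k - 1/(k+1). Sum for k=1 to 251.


1/(k(k+1)) = 1/k - 1/(k+1) (partial fractions)
Telescoping: Σ = 1 - 1/252 = 251/252

Sum = 251/252


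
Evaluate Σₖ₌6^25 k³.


Σₖ₌6^25 k³ = [25·26/2]² − [5·6/2]²
= 105625 − 225 = 105400

Σk³ = 105400


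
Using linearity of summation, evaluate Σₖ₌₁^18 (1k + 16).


Σ(1k+16) = 1·Σk + 16·n
= 1·171 + 16·18
= 171 + 288 = 459

Σ = 459


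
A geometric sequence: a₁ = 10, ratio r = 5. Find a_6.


aₙ = a₁·r^(n-1)
= 10×5^5
= 10×3125
= 31250

a_6 = 31250


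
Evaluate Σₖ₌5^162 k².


Σₖ₌5^162 k² = Σₖ₌₁^162 k² − Σₖ₌₁^4 k²
= 162·163·325/6 − 4·5·9/6
= 1430325 − 30 = 1430295

Σk² = 1430295


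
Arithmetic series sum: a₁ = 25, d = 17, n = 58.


aₙ = 25 + (58-1)×17 = 994
Sₙ = n(a₁+aₙ)/2 = 58×(25+994)/2
= 58×1019/2 = 29551

S_58 = 29551


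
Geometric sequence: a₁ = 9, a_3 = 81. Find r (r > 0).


r^(n-1) = aₙ/a₁
r^2 = 81/9 = 9
r = 9^(1/2)
= ±3; taking r > 0 gives r = 3

r = 3


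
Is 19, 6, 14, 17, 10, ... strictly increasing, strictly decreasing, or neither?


Differences: -13, 8, 3, -7
Difference at position 2 is +8 (> 0) but position 1 is -13 (< 0) — sequence both rises and falls
→ NOT monotonic

Not monotonic


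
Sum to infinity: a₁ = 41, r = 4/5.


S∞ = a₁/(1-r) = 41/(1 - 4/5)
= 41/(1/5)
= 205

S∞ = 205


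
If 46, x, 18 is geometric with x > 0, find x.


GM = √(46×18) = √828 = 28.775

GM = 28.775


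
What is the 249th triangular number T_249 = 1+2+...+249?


n(n+1)/2 = 249×250/2 = 62250/2 = 31125

Σk = 31125


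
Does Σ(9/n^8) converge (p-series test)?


p-series test: Σ c/n^p converges if p > 1, diverges if p ≤ 1 (constant c > 0 doesn't affect convergence).
p = 8
8 > 1 → CONVERGES

Converges (p = 8 > 1)


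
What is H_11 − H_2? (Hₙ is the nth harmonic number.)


Σₖ₌3^11 1/k = 1/3 + 1/4 + 1/5 + 1/6 + 1/7 + 1/8 + 1/9 + 1/10 + 1/11
= 42131/27720
≈ 1.5199

Sum = 42131/27720 ≈ 1.5199


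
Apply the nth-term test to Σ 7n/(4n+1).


lim(n→∞) 7n/(4n+1) = 7/4 = 7/4  (divide numerator and denominator by n)
lim aₙ = 7/4 ≠ 0 → series DIVERGES

Diverges (lim aₙ = 7/4 ≠ 0)


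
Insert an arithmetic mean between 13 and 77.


AM = (13 + 77)/2 = 90/2 = 45

AM = 45


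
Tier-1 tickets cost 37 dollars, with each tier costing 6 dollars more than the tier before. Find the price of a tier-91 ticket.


aₙ = a₁ + (n-1)d
= 37 + (91-1)×6
= 37 + 540
= 577

a_91 = 577


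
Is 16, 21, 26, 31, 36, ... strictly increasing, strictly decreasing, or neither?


Differences: 5, 5, 5, 5
All differences > 0 → strictly INCREASING

Monotonically increasing


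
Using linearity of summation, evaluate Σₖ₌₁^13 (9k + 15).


Σ(9k+15) = 9·Σk + 15·n
= 9·91 + 15·13
= 819 + 195 = 1014

Σ = 1014


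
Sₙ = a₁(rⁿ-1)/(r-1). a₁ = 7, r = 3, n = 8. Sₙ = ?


Sₙ = 7×(3^8 - 1)/(3 - 1)
= 7×(6561 - 1)/2
= 7×6560/2
= 22960

S_8 = 22960


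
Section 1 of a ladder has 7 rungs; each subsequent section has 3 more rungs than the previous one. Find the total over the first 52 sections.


aₙ = 7 + (52-1)×3 = 160
Sₙ = n(a₁+aₙ)/2 = 52×(7+160)/2
= 52×167/2 = 4342

S_52 = 4342


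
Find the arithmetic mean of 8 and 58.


AM = (8 + 58)/2 = 66/2 = 33

AM = 33


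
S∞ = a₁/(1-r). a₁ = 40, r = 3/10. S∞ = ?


S∞ = a₁/(1-r) = 40/(1 - 3/10)
= 40/(7/10)
= 400/7

S∞ = 400/7


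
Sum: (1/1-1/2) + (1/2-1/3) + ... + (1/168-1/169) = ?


Telescoping: adjacent terms cancel.
= 1/1 - 1/169
= 1 - 1/169 = 168/169

Sum = 168/169


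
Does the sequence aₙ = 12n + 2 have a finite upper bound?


aₙ = 12n + 2 → as n→∞, aₙ→∞
No finite upper bound exists
The sequence is UNBOUNDED

Unbounded (aₙ → ∞ as n → ∞)


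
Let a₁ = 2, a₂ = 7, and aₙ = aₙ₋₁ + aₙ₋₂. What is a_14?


Computing iteratively: 2, 7, 9, 16, 25, 41, 66, 107, 173, 280, 453, 733, ...
a_14 = 1919

a_14 = 1919


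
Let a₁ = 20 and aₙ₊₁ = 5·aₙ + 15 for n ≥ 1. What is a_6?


Computing step by step:
a_1 = 20
a_2 = 115
a_3 = 590
a_4 = 2965
a_5 = 14840
a_6 = 74215


a_6 = 74215


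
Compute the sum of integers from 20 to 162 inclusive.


Σₖ₌20^162 k = Σₖ₌₁^162 k − Σₖ₌₁^19 k
= 162·163/2 − 19·20/2
= 13203 − 190 = 13013

Σk = 13013


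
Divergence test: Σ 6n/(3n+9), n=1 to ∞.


lim(n→∞) 6n/(3n+9) = 6/3 = 2  (divide numerator and denominator by n)
lim aₙ = 2 ≠ 0 → series DIVERGES

Diverges (lim aₙ = 2 ≠ 0)


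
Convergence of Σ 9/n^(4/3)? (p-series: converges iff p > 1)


p-series test: Σ c/n^p converges if p > 1, diverges if p ≤ 1 (constant c > 0 doesn't affect convergence).
p = 4/3
4/3 > 1 → CONVERGES

Converges (p = 4/3 > 1)


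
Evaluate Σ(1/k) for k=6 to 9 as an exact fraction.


Σₖ₌6^9 1/k = 1/6 + 1/7 + 1/8 + 1/9
= 275/504
≈ 0.5456

Sum = 275/504 ≈ 0.5456


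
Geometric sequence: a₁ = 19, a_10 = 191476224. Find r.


r^(n-1) = aₙ/a₁
r^9 = 191476224/19 = 10077696
r = 10077696^(1/9)
= 6

r = 6


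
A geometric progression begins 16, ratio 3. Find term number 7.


aₙ = a₁·r^(n-1)
= 16×3^6
= 16×729
= 11664

a_7 = 11664


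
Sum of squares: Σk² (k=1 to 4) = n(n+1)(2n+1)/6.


n = 4
n(n+1)(2n+1)/6 = 4×5×9/6
= 180/6 = 30

Σk² = 30


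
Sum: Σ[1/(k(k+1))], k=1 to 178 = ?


1/(k(k+1)) = 1/k - 1/(k+1) (partial fractions)
Telescoping: Σ = 1 - 1/179 = 178/179

Sum = 178/179


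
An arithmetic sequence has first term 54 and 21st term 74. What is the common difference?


d = (aₙ - a₁)/(n-1)
= (74 - 54)/(21-1)
= 20/20 = 1

d = 1


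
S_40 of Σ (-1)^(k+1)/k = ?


S = 1 - 1/2 + 1/3 - 1/4 + 1/5 - 1/6 + 1/7 - 1/8 ± ...
= 0.6808
(Full series converges to +ln(2) ≈ +0.6931)

S_40 = 0.6808


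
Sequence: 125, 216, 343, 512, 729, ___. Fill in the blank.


Pattern: perfect cubes: n³
Terms: 125, 216, 343, 512, 729
Next term = 1000

Next term = 1000


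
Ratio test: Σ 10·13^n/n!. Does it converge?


aₙ = 10·13^n/n!
a_{n+1}/aₙ = 13^(n+1)/(n+1)! × n!/13^n  (constant 10 cancels)
= 13/(n+1)
L = lim(n→∞) 13/(n+1) = 0
L < 1 → series CONVERGES

Converges (ratio test: L = 0 < 1)


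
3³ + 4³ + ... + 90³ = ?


Σₖ₌3^90 k³ = [90·91/2]² − [2·3/2]²
= 16769025 − 9 = 16769016

Σk³ = 16769016


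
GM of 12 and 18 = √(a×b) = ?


GM = √(12×18) = √216 = 14.6969

GM = 14.6969


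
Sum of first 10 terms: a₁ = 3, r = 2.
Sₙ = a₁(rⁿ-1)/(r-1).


Sₙ = 3×(2^10 - 1)/(2 - 1)
= 3×(1024 - 1)/1
= 3×1023/1
= 3069

S_10 = 3069


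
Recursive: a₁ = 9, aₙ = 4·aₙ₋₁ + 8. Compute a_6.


Computing step by step:
a_1 = 9
a_2 = 44
a_3 = 184
a_4 = 744
a_5 = 2984
a_6 = 11944


a_6 = 11944


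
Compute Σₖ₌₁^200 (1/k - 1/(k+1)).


Telescoping: adjacent terms cancel.
= 1/1 - 1/201
= 1 - 1/201 = 200/201

Sum = 200/201


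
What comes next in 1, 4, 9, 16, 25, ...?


Pattern: perfect squares: n²
Terms: 1, 4, 9, 16, 25
Next term = 36

Next term = 36


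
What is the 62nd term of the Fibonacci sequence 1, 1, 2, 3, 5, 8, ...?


Fibonacci sequence: 1, 1, 2, 3, 5, 8, 13, 21, 34, 55, 89, ...
F(62) = 4052739537881

F(62) = 4052739537881


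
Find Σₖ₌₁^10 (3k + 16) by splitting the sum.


Σ(3k+16) = 3·Σk + 16·n
= 3·55 + 16·10
= 165 + 160 = 325

Σ = 325


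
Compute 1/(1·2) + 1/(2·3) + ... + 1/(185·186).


1/(k(k+1)) = 1/k - 1/(k+1) (partial fractions)
Telescoping: Σ = 1 - 1/186 = 185/186

Sum = 185/186


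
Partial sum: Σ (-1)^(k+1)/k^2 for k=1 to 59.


S = 1 - 1/4 + 1/9 - 1/16 + 1/25 - 1/36 + 1/49 - 1/64 ± ...
= 0.8226
(Full series converges to +π²/12 ≈ +0.8225)

S_59 = 0.8226


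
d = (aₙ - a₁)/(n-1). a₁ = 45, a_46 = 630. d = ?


d = (aₙ - a₁)/(n-1)
= (630 - 45)/(46-1)
= 585/45 = 13

d = 13


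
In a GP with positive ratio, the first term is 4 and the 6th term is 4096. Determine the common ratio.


r^(n-1) = aₙ/a₁
r^5 = 4096/4 = 1024
r = 1024^(1/5)
= 4

r = 4


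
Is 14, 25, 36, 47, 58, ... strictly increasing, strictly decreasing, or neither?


Differences: 11, 11, 11, 11
All differences > 0 → strictly INCREASING

Monotonically increasing


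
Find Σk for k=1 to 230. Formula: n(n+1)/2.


n(n+1)/2 = 230×231/2 = 53130/2 = 26565

Σk = 26565


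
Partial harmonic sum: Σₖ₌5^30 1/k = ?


Σₖ₌5^30 1/k = 1/5 + 1/6 + 1/7 + ... + 1/30
= 4452412907647/2329089562800
≈ 1.9117

Sum = 4452412907647/2329089562800 ≈ 1.9117


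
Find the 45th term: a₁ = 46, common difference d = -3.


aₙ = a₁ + (n-1)d
= 46 + (45-1)×-3
= 46 - 132
= -86

a_45 = -86


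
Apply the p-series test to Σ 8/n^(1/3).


p-series test: Σ c/n^p converges if p > 1, diverges if p ≤ 1 (constant c > 0 doesn't affect convergence).
p = 1/3
1/3 ≤ 1 → DIVERGES

Diverges (p = 1/3 ≤ 1)


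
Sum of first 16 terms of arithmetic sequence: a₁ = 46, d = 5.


aₙ = 46 + (16-1)×5 = 121
Sₙ = n(a₁+aₙ)/2 = 16×(46+121)/2
= 16×167/2 = 1336

S_16 = 1336


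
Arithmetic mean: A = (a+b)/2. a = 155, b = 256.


AM = (155 + 256)/2 = 411/2 = 205.5

AM = 205.5


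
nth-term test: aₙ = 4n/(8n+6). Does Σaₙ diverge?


lim(n→∞) 4n/(8n+6) = 4/8 = 1/2  (divide numerator and denominator by n)
lim aₙ = 1/2 ≠ 0 → series DIVERGES

Diverges (lim aₙ = 1/2 ≠ 0)


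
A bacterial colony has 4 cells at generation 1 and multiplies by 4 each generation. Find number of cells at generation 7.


aₙ = a₁·r^(n-1)
= 4×4^6
= 4×4096
= 16384

a_7 = 16384


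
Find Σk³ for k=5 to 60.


Σₖ₌5^60 k³ = [60·61/2]² − [4·5/2]²
= 3348900 − 100 = 3348800

Σk³ = 3348800


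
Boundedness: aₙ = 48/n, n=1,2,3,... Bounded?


a₁ = 48, a₂ = 48/2, a₃ = 48/3, ...
0 < aₙ ≤ 48 for all n ≥ 1
Lower bound: 0, Upper bound: 48
The sequence IS bounded

Bounded (0 < aₙ ≤ 48)


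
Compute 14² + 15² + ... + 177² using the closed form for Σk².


Σₖ₌14^177 k² = Σₖ₌₁^177 k² − Σₖ₌₁^13 k²
= 177·178·355/6 − 13·14·27/6
= 1864105 − 819 = 1863286

Σk² = 1863286


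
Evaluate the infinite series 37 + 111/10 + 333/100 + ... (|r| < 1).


S∞ = a₁/(1-r) = 37/(1 - 3/10)
= 37/(7/10)
= 370/7

S∞ = 370/7


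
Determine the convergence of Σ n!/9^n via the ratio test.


aₙ = n!/9^n
a_{n+1}/aₙ = (n+1)!/9^(n+1) × 9^n/n!
= (n+1)/9
L = lim(n→∞) (n+1)/9 = ∞
L > 1 → series DIVERGES

Diverges (ratio test: L = ∞ > 1)


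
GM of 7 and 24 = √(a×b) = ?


GM = √(7×24) = √168 = 12.9615

GM = 12.9615


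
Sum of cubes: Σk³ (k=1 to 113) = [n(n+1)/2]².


n(n+1)/2 = 113×114/2 = 6441
Σk³ = 6441² = 41486481

Σk³ = 41486481


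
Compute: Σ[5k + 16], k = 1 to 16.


Σ(5k+16) = 5·Σk + 16·n
= 5·136 + 16·16
= 680 + 256 = 936

Σ = 936


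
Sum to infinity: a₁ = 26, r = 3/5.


S∞ = a₁/(1-r) = 26/(1 - 3/5)
= 26/(2/5)
= 65

S∞ = 65


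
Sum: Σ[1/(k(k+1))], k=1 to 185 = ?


1/(k(k+1)) = 1/k - 1/(k+1) (partial fractions)
Telescoping: Σ = 1 - 1/186 = 185/186

Sum = 185/186


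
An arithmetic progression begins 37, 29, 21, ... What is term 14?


aₙ = a₁ + (n-1)d
= 37 + (14-1)×-8
= 37 - 104
= -67

a_14 = -67


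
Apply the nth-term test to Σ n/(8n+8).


lim(n→∞) n/(8n+8) = 1/8 = 1/8  (divide numerator and denominator by n)
lim aₙ = 1/8 ≠ 0 → series DIVERGES

Diverges (lim aₙ = 1/8 ≠ 0)


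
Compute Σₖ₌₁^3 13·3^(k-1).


Sₙ = 13×(3^3 - 1)/(3 - 1)
= 13×(27 - 1)/2
= 13×26/2
= 169

S_3 = 169


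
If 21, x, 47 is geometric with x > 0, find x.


GM = √(21×47) = √987 = 31.4166

GM = 31.4166


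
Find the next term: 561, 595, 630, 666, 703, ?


Pattern: triangular numbers: n(n+1)/2
Terms: 561, 595, 630, 666, 703
Next term = 741

Next term = 741


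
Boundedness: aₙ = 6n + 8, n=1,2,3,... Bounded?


aₙ = 6n + 8 → as n→∞, aₙ→∞
No finite upper bound exists
The sequence is UNBOUNDED

Unbounded (aₙ → ∞ as n → ∞)


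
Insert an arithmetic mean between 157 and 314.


AM = (157 + 314)/2 = 471/2 = 235.5

AM = 235.5


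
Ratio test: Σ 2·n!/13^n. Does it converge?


aₙ = 2·n!/13^n
a_{n+1}/aₙ = (n+1)!/13^(n+1) × 13^n/n!  (constant 2 cancels)
= (n+1)/13
L = lim(n→∞) (n+1)/13 = ∞
L > 1 → series DIVERGES

Diverges (ratio test: L = ∞ > 1)


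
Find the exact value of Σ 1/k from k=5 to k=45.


Σₖ₌5^45 1/k = 1/5 + 1/6 + 1/7 + ... + 1/45
= 3110637032899029427/1345655451257488800
≈ 2.3116

Sum = 3110637032899029427/1345655451257488800 ≈ 2.3116


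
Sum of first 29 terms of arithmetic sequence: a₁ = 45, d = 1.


aₙ = 45 + (29-1)×1 = 73
Sₙ = n(a₁+aₙ)/2 = 29×(45+73)/2
= 29×118/2 = 1711

S_29 = 1711


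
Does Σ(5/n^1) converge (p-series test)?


p-series test: Σ c/n^p converges if p > 1, diverges if p ≤ 1 (constant c > 0 doesn't affect convergence).
p = 1
1 ≤ 1 → DIVERGES

Diverges (p = 1 ≤ 1)


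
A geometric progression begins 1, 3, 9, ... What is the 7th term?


aₙ = a₁·r^(n-1)
= 1×3^6
= 1×729
= 729

a_7 = 729


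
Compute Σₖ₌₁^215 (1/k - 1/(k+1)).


Telescoping: adjacent terms cancel.
= 1/1 - 1/216
= 1 - 1/216 = 215/216

Sum = 215/216


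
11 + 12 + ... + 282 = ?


Σₖ₌11^282 k = Σₖ₌₁^282 k − Σₖ₌₁^10 k
= 282·283/2 − 10·11/2
= 39903 − 55 = 39848

Σk = 39848


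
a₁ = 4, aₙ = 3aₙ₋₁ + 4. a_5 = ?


Computing step by step:
a_1 = 4
a_2 = 16
a_3 = 52
a_4 = 160
a_5 = 484


a_5 = 484


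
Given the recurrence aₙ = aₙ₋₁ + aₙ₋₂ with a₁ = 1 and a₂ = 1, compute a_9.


Computing iteratively: 1, 1, 2, 3, 5, 8, 13, 21, 34
a_9 = 34

a_9 = 34


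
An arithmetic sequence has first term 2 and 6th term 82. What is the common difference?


d = (aₙ - a₁)/(n-1)
= (82 - 2)/(6-1)
= 80/5 = 16

d = 16


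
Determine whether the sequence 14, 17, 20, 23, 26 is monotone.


Differences: 3, 3, 3, 3
All differences > 0 → strictly INCREASING

Monotonically increasing


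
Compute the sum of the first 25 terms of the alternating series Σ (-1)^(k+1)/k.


S = 1 - 1/2 + 1/3 - 1/4 + 1/5 - 1/6 + 1/7 - 1/8 ± ...
= 0.7127
(Full series converges to +ln(2) ≈ +0.6931)

S_25 = 0.7127


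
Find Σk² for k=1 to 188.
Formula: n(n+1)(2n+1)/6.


n = 188
n(n+1)(2n+1)/6 = 188×189×377/6
= 13395564/6 = 2232594

Σk² = 2232594


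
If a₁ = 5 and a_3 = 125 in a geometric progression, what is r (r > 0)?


r^(n-1) = aₙ/a₁
r^2 = 125/5 = 25
r = 25^(1/2)
= ±5; taking r > 0 gives r = 5

r = 5


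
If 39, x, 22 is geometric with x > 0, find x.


GM = √(39×22) = √858 = 29.2916

GM = 29.2916


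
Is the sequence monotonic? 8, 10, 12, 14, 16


Differences: 2, 2, 2, 2
All differences > 0 → strictly INCREASING

Monotonically increasing


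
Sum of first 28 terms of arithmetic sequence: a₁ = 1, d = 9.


aₙ = 1 + (28-1)×9 = 244
Sₙ = n(a₁+aₙ)/2 = 28×(1+244)/2
= 28×245/2 = 3430

S_28 = 3430


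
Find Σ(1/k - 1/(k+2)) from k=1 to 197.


Telescoping with gap 2: two head and two tail terms survive.
= (1 + 1/2) - (1/198 + 1/199)
= 3/2 - 1/198 - 1/199 = 29353/19701

Sum = 29353/19701


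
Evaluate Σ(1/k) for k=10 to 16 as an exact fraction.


Σₖ₌10^16 1/k = 1/10 + 1/11 + 1/12 + 1/13 + 1/14 + 1/15 + 1/16
= 8837/16016
≈ 0.5518

Sum = 8837/16016 ≈ 0.5518


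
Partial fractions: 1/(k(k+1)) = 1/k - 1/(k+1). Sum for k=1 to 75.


1/(k(k+1)) = 1/k - 1/(k+1) (partial fractions)
Telescoping: Σ = 1 - 1/76 = 75/76

Sum = 75/76


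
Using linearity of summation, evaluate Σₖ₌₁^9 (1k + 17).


Σ(1k+17) = 1·Σk + 17·n
= 1·45 + 17·9
= 45 + 153 = 198

Σ = 198


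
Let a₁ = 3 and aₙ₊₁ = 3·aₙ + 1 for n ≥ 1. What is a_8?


Computing step by step:
a_1 = 3
a_2 = 10
a_3 = 31
a_4 = 94
a_5 = 283
a_6 = 850
a_7 = 2551
a_8 = 7654


a_8 = 7654


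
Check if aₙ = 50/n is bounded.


a₁ = 50, a₂ = 50/2, a₃ = 50/3, ...
0 < aₙ ≤ 50 for all n ≥ 1
Lower bound: 0, Upper bound: 50
The sequence IS bounded

Bounded (0 < aₙ ≤ 50)


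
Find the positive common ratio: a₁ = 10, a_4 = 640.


r^(n-1) = aₙ/a₁
r^3 = 640/10 = 64
r = 64^(1/3)
= 4

r = 4


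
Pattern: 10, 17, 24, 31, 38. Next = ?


Pattern: arithmetic (d=7)
Terms: 10, 17, 24, 31, 38
Next term = 45

Next term = 45


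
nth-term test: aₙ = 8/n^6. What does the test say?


lim(n→∞) 8/n^6 = 0
lim aₙ = 0 → nth-term test is INCONCLUSIVE
(Need other tests; this is actually a convergent p-series with p=6 > 1)

Inconclusive (lim aₙ = 0; need another test)


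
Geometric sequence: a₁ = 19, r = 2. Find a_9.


aₙ = a₁·r^(n-1)
= 19×2^8
= 19×256
= 4864

a_9 = 4864


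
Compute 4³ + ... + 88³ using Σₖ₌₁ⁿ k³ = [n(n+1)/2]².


Σₖ₌4^88 k³ = [88·89/2]² − [3·4/2]²
= 15335056 − 36 = 15335020

Σk³ = 15335020


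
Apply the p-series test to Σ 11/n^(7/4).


p-series test: Σ c/n^p converges if p > 1, diverges if p ≤ 1 (constant c > 0 doesn't affect convergence).
p = 7/4
7/4 > 1 → CONVERGES

Converges (p = 7/4 > 1)


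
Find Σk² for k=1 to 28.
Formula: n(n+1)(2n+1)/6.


n = 28
n(n+1)(2n+1)/6 = 28×29×57/6
= 46284/6 = 7714

Σk² = 7714


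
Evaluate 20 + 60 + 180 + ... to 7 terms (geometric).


Sₙ = 20×(3^7 - 1)/(3 - 1)
= 20×(2187 - 1)/2
= 20×2186/2
= 21860

S_7 = 21860


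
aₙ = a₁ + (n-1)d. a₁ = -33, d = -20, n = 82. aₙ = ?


aₙ = a₁ + (n-1)d
= -33 + (82-1)×-20
= -33 - 1620
= -1653

a_82 = -1653


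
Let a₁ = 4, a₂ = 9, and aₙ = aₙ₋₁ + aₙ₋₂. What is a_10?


Computing iteratively: 4, 9, 13, 22, 35, 57, 92, 149, 241, 390
a_10 = 390

a_10 = 390


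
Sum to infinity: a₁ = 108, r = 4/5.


S∞ = a₁/(1-r) = 108/(1 - 4/5)
= 108/(1/5)
= 540

S∞ = 540


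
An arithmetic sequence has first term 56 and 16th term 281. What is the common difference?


d = (aₙ - a₁)/(n-1)
= (281 - 56)/(16-1)
= 225/15 = 15

d = 15


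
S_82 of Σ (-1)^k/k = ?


S = -1 + 1/2 - 1/3 + 1/4 - 1/5 + 1/6 - 1/7 + 1/8 ± ...
= -0.6871
(Full series converges to -ln(2) ≈ -0.6931)

S_82 = -0.6871


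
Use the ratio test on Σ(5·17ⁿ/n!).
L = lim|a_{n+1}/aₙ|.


aₙ = 5·17^n/n!
a_{n+1}/aₙ = 17^(n+1)/(n+1)! × n!/17^n  (constant 5 cancels)
= 17/(n+1)
L = lim(n→∞) 17/(n+1) = 0
L < 1 → series CONVERGES

Converges (ratio test: L = 0 < 1)


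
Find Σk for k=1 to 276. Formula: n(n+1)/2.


n(n+1)/2 = 276×277/2 = 76452/2 = 38226

Σk = 38226


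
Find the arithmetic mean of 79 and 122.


AM = (79 + 122)/2 = 201/2 = 100.5

AM = 100.5


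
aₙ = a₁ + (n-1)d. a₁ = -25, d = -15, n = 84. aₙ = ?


aₙ = a₁ + (n-1)d
= -25 + (84-1)×-15
= -25 - 1245
= -1270

a_84 = -1270


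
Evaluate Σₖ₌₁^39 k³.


n(n+1)/2 = 39×40/2 = 780
Σk³ = 780² = 608400

Σk³ = 608400


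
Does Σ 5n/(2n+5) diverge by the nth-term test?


lim(n→∞) 5n/(2n+5) = 5/2 = 5/2  (divide numerator and denominator by n)
lim aₙ = 5/2 ≠ 0 → series DIVERGES

Diverges (lim aₙ = 5/2 ≠ 0)


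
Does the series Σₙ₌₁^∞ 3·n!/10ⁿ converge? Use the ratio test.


aₙ = 3·n!/10^n
a_{n+1}/aₙ = (n+1)!/10^(n+1) × 10^n/n!  (constant 3 cancels)
= (n+1)/10
L = lim(n→∞) (n+1)/10 = ∞
L > 1 → series DIVERGES

Diverges (ratio test: L = ∞ > 1)


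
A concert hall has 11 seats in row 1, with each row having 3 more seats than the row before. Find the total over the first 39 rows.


aₙ = 11 + (39-1)×3 = 125
Sₙ = n(a₁+aₙ)/2 = 39×(11+125)/2
= 39×136/2 = 2652

S_39 = 2652


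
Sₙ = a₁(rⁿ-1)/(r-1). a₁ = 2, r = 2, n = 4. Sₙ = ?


Sₙ = 2×(2^4 - 1)/(2 - 1)
= 2×(16 - 1)/1
= 2×15/1
= 30

S_4 = 30


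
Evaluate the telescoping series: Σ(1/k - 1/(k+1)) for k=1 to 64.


Telescoping: adjacent terms cancel.
= 1/1 - 1/65
= 1 - 1/65 = 64/65

Sum = 64/65


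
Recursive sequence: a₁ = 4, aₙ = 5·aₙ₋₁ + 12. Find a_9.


Computing step by step:
a_1 = 4
a_2 = 32
a_3 = 172
a_4 = 872
a_5 = 4372
a_6 = 21872
a_7 = 109372
a_8 = 546872
a_9 = 2734372


a_9 = 2734372


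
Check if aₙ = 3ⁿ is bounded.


aₙ = 3ⁿ → as n→∞, aₙ→∞ (since base 3 > 1)
No finite upper bound exists
The sequence is UNBOUNDED

Unbounded (aₙ → ∞ as n → ∞)


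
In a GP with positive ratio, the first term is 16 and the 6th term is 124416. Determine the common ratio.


r^(n-1) = aₙ/a₁
r^5 = 124416/16 = 7776
r = 7776^(1/5)
= 6

r = 6


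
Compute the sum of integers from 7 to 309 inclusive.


Σₖ₌7^309 k = Σₖ₌₁^309 k − Σₖ₌₁^6 k
= 309·310/2 − 6·7/2
= 47895 − 21 = 47874

Σk = 47874


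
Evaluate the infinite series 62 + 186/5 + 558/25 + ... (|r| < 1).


S∞ = a₁/(1-r) = 62/(1 - 3/5)
= 62/(2/5)
= 155

S∞ = 155


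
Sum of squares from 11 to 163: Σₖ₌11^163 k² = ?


Σₖ₌11^163 k² = Σₖ₌₁^163 k² − Σₖ₌₁^10 k²
= 163·164·327/6 − 10·11·21/6
= 1456894 − 385 = 1456509

Σk² = 1456509


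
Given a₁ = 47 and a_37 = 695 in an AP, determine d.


d = (aₙ - a₁)/(n-1)
= (695 - 47)/(37-1)
= 648/36 = 18

d = 18


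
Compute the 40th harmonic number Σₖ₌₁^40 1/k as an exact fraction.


H_40 = 1/1 + 1/2 + 1/3 + ... + 1/40
= 2078178381193813/485721041551200
≈ 4.2785

H_40 = 2078178381193813/485721041551200 ≈ 4.2785


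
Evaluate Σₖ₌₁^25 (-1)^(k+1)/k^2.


S = 1 - 1/4 + 1/9 - 1/16 + 1/25 - 1/36 + 1/49 - 1/64 ± ...
= 0.8232
(Full series converges to +π²/12 ≈ +0.8225)

S_25 = 0.8232


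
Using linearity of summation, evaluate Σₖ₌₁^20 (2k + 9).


Σ(2k+9) = 2·Σk + 9·n
= 2·210 + 9·20
= 420 + 180 = 600

Σ = 600


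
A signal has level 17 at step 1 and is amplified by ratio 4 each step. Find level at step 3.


aₙ = a₁·r^(n-1)
= 17×4^2
= 17×16
= 272

a_3 = 272


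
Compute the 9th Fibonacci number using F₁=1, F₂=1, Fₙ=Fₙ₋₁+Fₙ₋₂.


Fibonacci sequence: 1, 1, 2, 3, 5, 8, 13, 21, 34
F(9) = 34

F(9) = 34


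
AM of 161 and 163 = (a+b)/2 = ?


AM = (161 + 163)/2 = 324/2 = 162

AM = 162


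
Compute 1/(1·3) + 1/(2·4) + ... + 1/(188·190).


1/(k(k+2)) = (1/2)·(1/k - 1/(k+2)) (partial fractions)
Telescoping: Σ = (1/2)·(1 + 1/2 - 1/189 - 1/190) = 26743/35910

Sum = 26743/35910


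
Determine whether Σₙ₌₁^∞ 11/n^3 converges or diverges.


p-series test: Σ c/n^p converges if p > 1, diverges if p ≤ 1 (constant c > 0 doesn't affect convergence).
p = 3
3 > 1 → CONVERGES

Converges (p = 3 > 1)


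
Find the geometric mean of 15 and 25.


GM = √(15×25) = √375 = 19.3649

GM = 19.3649


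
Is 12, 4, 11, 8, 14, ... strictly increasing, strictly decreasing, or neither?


Differences: -8, 7, -3, 6
Difference at position 2 is +7 (> 0) but position 1 is -8 (< 0) — sequence both rises and falls
→ NOT monotonic

Not monotonic


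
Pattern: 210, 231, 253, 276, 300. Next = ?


Pattern: triangular numbers: n(n+1)/2
Terms: 210, 231, 253, 276, 300
Next term = 325

Next term = 325


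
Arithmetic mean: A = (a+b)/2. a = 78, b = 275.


AM = (78 + 275)/2 = 353/2 = 176.5

AM = 176.5


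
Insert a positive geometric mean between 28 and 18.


GM = √(28×18) = √504 = 22.4499

GM = 22.4499


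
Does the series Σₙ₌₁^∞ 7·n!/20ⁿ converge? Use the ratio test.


aₙ = 7·n!/20^n
a_{n+1}/aₙ = (n+1)!/20^(n+1) × 20^n/n!  (constant 7 cancels)
= (n+1)/20
L = lim(n→∞) (n+1)/20 = ∞
L > 1 → series DIVERGES

Diverges (ratio test: L = ∞ > 1)


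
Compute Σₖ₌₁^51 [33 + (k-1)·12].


aₙ = 33 + (51-1)×12 = 633
Sₙ = n(a₁+aₙ)/2 = 51×(33+633)/2
= 51×666/2 = 16983

S_51 = 16983


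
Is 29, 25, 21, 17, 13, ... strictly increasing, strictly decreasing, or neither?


Differences: -4, -4, -4, -4
All differences < 0 → strictly DECREASING

Monotonically decreasing


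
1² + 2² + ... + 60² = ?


n = 60
n(n+1)(2n+1)/6 = 60×61×121/6
= 442860/6 = 73810

Σk² = 73810


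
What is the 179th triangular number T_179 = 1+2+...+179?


n(n+1)/2 = 179×180/2 = 32220/2 = 16110

Σk = 16110


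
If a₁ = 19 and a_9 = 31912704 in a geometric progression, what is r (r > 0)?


r^(n-1) = aₙ/a₁
r^8 = 31912704/19 = 1679616
r = 1679616^(1/8)
= ±6; taking r > 0 gives r = 6

r = 6


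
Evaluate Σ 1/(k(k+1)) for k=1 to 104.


1/(k(k+1)) = 1/k - 1/(k+1) (partial fractions)
Telescoping: Σ = 1 - 1/105 = 104/105

Sum = 104/105


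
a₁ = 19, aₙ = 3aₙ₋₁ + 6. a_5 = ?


Computing step by step:
a_1 = 19
a_2 = 63
a_3 = 195
a_4 = 591
a_5 = 1779


a_5 = 1779


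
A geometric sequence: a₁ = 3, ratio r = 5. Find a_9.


aₙ = a₁·r^(n-1)
= 3×5^8
= 3×390625
= 1171875

a_9 = 1171875


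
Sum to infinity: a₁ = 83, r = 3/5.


S∞ = a₁/(1-r) = 83/(1 - 3/5)
= 83/(2/5)
= 415/2

S∞ = 415/2


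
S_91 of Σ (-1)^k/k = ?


S = -1 + 1/2 - 1/3 + 1/4 - 1/5 + 1/6 - 1/7 + 1/8 ± ...
= -0.6986
(Full series converges to -ln(2) ≈ -0.6931)

S_91 = -0.6986


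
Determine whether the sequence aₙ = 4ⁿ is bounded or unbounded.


aₙ = 4ⁿ → as n→∞, aₙ→∞ (since base 4 > 1)
No finite upper bound exists
The sequence is UNBOUNDED

Unbounded (aₙ → ∞ as n → ∞)


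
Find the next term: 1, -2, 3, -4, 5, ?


Pattern: alternating sign, magnitude arithmetic (d=1)
Terms: 1, -2, 3, -4, 5
Next term = -6

Next term = -6


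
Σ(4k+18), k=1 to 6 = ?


Σ(4k+18) = 4·Σk + 18·n
= 4·21 + 18·6
= 84 + 108 = 192

Σ = 192


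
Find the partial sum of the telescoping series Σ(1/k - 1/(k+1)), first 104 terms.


Telescoping: adjacent terms cancel.
= 1/1 - 1/105
= 1 - 1/105 = 104/105

Sum = 104/105


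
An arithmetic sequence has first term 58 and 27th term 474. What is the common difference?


d = (aₙ - a₁)/(n-1)
= (474 - 58)/(27-1)
= 416/26 = 16

d = 16


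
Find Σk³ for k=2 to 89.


Σₖ₌2^89 k³ = [89·90/2]² − [1·2/2]²
= 16040025 − 1 = 16040024

Σk³ = 16040024


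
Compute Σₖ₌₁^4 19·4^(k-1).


Sₙ = 19×(4^4 - 1)/(4 - 1)
= 19×(256 - 1)/3
= 19×255/3
= 1615

S_4 = 1615


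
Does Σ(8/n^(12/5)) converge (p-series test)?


p-series test: Σ c/n^p converges if p > 1, diverges if p ≤ 1 (constant c > 0 doesn't affect convergence).
p = 12/5
12/5 > 1 → CONVERGES

Converges (p = 12/5 > 1)


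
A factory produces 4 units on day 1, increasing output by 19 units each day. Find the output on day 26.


aₙ = a₁ + (n-1)d
= 4 + (26-1)×19
= 4 + 475
= 479

a_26 = 479


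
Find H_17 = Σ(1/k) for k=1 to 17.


H_17 = 1/1 + 1/2 + 1/3 + ... + 1/17
= 42142223/12252240
≈ 3.4396

H_17 = 42142223/12252240 ≈ 3.4396


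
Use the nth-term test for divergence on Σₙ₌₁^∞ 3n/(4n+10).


lim(n→∞) 3n/(4n+10) = 3/4 = 3/4  (divide numerator and denominator by n)
lim aₙ = 3/4 ≠ 0 → series DIVERGES

Diverges (lim aₙ = 3/4 ≠ 0)


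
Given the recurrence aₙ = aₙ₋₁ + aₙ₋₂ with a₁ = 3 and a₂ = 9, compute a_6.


Computing iteratively: 3, 9, 12, 21, 33, 54
a_6 = 54

a_6 = 54


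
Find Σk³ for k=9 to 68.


Σₖ₌9^68 k³ = [68·69/2]² − [8·9/2]²
= 5503716 − 1296 = 5502420

Σk³ = 5502420


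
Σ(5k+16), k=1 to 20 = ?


Σ(5k+16) = 5·Σk + 16·n
= 5·210 + 16·20
= 1050 + 320 = 1370

Σ = 1370


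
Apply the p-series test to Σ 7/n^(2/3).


p-series test: Σ c/n^p converges if p > 1, diverges if p ≤ 1 (constant c > 0 doesn't affect convergence).
p = 2/3
2/3 ≤ 1 → DIVERGES

Diverges (p = 2/3 ≤ 1)


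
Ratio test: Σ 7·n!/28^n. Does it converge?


aₙ = 7·n!/28^n
a_{n+1}/aₙ = (n+1)!/28^(n+1) × 28^n/n!  (constant 7 cancels)
= (n+1)/28
L = lim(n→∞) (n+1)/28 = ∞
L > 1 → series DIVERGES

Diverges (ratio test: L = ∞ > 1)


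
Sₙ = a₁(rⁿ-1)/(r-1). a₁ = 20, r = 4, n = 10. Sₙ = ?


Sₙ = 20×(4^10 - 1)/(4 - 1)
= 20×(1048576 - 1)/3
= 20×1048575/3
= 6990500

S_10 = 6990500


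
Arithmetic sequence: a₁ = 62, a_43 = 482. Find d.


d = (aₙ - a₁)/(n-1)
= (482 - 62)/(43-1)
= 420/42 = 10

d = 10


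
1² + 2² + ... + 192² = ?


n = 192
n(n+1)(2n+1)/6 = 192×193×385/6
= 14266560/6 = 2377760

Σk² = 2377760


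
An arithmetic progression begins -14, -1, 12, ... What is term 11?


aₙ = a₁ + (n-1)d
= -14 + (11-1)×13
= -14 + 130
= 116

a_11 = 116


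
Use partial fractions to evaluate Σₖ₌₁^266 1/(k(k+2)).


1/(k(k+2)) = (1/2)·(1/k - 1/(k+2)) (partial fractions)
Telescoping: Σ = (1/2)·(1 + 1/2 - 1/267 - 1/268) = 106799/143112

Sum = 106799/143112


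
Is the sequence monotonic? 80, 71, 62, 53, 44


Differences: -9, -9, -9, -9
All differences < 0 → strictly DECREASING

Monotonically decreasing


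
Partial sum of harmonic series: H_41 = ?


H_41 = 1/1 + 1/2 + 1/3 + ... + 1/41
= 85691034670497533/19914562703599200
≈ 4.3029

H_41 = 85691034670497533/19914562703599200 ≈ 4.3029


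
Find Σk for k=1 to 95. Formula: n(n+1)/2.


n(n+1)/2 = 95×96/2 = 9120/2 = 4560

Σk = 4560


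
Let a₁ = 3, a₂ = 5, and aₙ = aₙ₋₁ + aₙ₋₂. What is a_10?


Computing iteratively: 3, 5, 8, 13, 21, 34, 55, 89, 144, 233
a_10 = 233

a_10 = 233


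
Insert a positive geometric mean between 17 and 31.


GM = √(17×31) = √527 = 22.9565

GM = 22.9565


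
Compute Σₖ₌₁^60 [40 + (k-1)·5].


aₙ = 40 + (60-1)×5 = 335
Sₙ = n(a₁+aₙ)/2 = 60×(40+335)/2
= 60×375/2 = 11250

S_60 = 11250


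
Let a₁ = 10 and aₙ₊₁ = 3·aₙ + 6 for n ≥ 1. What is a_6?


Computing step by step:
a_1 = 10
a_2 = 36
a_3 = 114
a_4 = 348
a_5 = 1050
a_6 = 3156


a_6 = 3156


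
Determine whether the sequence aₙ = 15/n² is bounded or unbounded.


a₁ = 15, a₂ = 15/4, a₃ = 15/9, ...
0 < aₙ ≤ 15 for all n ≥ 1
The sequence IS bounded

Bounded (0 < aₙ ≤ 15)


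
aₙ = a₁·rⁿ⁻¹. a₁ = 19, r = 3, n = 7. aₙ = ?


aₙ = a₁·r^(n-1)
= 19×3^6
= 19×729
= 13851

a_7 = 13851


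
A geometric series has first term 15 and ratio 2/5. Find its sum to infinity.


S∞ = a₁/(1-r) = 15/(1 - 2/5)
= 15/(3/5)
= 25

S∞ = 25


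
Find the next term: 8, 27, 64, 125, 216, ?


Pattern: perfect cubes: n³
Terms: 8, 27, 64, 125, 216
Next term = 343

Next term = 343


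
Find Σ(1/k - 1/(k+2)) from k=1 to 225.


Telescoping with gap 2: two head and two tail terms survive.
= (1 + 1/2) - (1/226 + 1/227)
= 3/2 - 1/226 - 1/227 = 38250/25651

Sum = 38250/25651


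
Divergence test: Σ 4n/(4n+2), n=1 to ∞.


lim(n→∞) 4n/(4n+2) = 4/4 = 1  (divide numerator and denominator by n)
lim aₙ = 1 ≠ 0 → series DIVERGES

Diverges (lim aₙ = 1 ≠ 0)
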